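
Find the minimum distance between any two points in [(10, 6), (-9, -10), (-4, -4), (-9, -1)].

Computing all pairwise distances among 4 points:

d((10, 6), (-9, -10)) = 24.8395
d((10, 6), (-4, -4)) = 17.2047
d((10, 6), (-9, -1)) = 20.2485
d((-9, -10), (-4, -4)) = 7.8102
d((-9, -10), (-9, -1)) = 9.0
d((-4, -4), (-9, -1)) = 5.831 <-- minimum

Closest pair: (-4, -4) and (-9, -1) with distance 5.831

The closest pair is (-4, -4) and (-9, -1) with Euclidean distance 5.831. For 4 points, brute-force pairwise comparison is shown above. For large n, the divide-and-conquer algorithm (sort by x, recurse on halves, check the dividing strip) achieves O(n log n).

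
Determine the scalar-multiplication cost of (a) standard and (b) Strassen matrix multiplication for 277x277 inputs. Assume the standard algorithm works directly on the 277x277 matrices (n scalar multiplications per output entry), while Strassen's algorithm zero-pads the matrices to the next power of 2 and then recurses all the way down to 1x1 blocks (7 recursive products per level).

Matrix multiplication for 277x277 matrices:

Strassen's algorithm requires power-of-2 dimensions. Pad 277x277 to 512x512 (next power of 2).

Standard algorithm: 277^3 = 21253933 multiplications
Strassen's algorithm: 7^(log2(512)) = 7^9 = 40353607 multiplications
Difference: 21253933 - 40353607 = -19099674 (Strassen uses MORE here due to padding overhead — for small or just-over-power-of-2 n, padding can outweigh the per-level savings)

Standard: 21253933 multiplications (277^3). Strassen: 40353607 multiplications (7^9, after padding to 512x512). Strassen reduces 8 recursive multiplications to 7 at each level.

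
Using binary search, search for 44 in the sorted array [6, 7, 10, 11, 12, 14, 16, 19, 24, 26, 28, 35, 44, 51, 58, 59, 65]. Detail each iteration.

Binary search for 44 in [6, 7, 10, 11, 12, 14, 16, 19, 24, 26, 28, 35, 44, 51, 58, 59, 65]:

lo=0, hi=16, mid=8, arr[mid]=24 -> 24 < 44, search right half
lo=9, hi=16, mid=12, arr[mid]=44 -> Found target at index 12!

Binary search finds 44 at index 12 after 2 comparisons. The search repeatedly halves the search space by comparing with the middle element.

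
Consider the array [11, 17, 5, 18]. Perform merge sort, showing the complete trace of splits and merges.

Merge sort trace:

Split: [11, 17, 5, 18] -> [11, 17] and [5, 18]
  Split: [11, 17] -> [11] and [17]
  Merge: [11] + [17] -> [11, 17]
  Split: [5, 18] -> [5] and [18]
  Merge: [5] + [18] -> [5, 18]
Merge: [11, 17] + [5, 18] -> [5, 11, 17, 18]

Final sorted array: [5, 11, 17, 18]

The merge sort proceeds by recursively splitting the array and merging sorted halves.
After all merges, the sorted array is [5, 11, 17, 18].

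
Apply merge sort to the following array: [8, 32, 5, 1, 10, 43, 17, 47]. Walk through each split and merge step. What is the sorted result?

Merge sort trace:

Split: [8, 32, 5, 1, 10, 43, 17, 47] -> [8, 32, 5, 1] and [10, 43, 17, 47]
  Split: [8, 32, 5, 1] -> [8, 32] and [5, 1]
    Split: [8, 32] -> [8] and [32]
    Merge: [8] + [32] -> [8, 32]
    Split: [5, 1] -> [5] and [1]
    Merge: [5] + [1] -> [1, 5]
  Merge: [8, 32] + [1, 5] -> [1, 5, 8, 32]
  Split: [10, 43, 17, 47] -> [10, 43] and [17, 47]
    Split: [10, 43] -> [10] and [43]
    Merge: [10] + [43] -> [10, 43]
    Split: [17, 47] -> [17] and [47]
    Merge: [17] + [47] -> [17, 47]
  Merge: [10, 43] + [17, 47] -> [10, 17, 43, 47]
Merge: [1, 5, 8, 32] + [10, 17, 43, 47] -> [1, 5, 8, 10, 17, 32, 43, 47]

Final sorted array: [1, 5, 8, 10, 17, 32, 43, 47]

The merge sort proceeds by recursively splitting the array and merging sorted halves.
After all merges, the sorted array is [1, 5, 8, 10, 17, 32, 43, 47].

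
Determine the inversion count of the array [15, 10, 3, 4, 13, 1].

Finding inversions in [15, 10, 3, 4, 13, 1]:

(0, 1): arr[0]=15 > arr[1]=10
(0, 2): arr[0]=15 > arr[2]=3
(0, 3): arr[0]=15 > arr[3]=4
(0, 4): arr[0]=15 > arr[4]=13
(0, 5): arr[0]=15 > arr[5]=1
(1, 2): arr[1]=10 > arr[2]=3
(1, 3): arr[1]=10 > arr[3]=4
(1, 5): arr[1]=10 > arr[5]=1
(2, 5): arr[2]=3 > arr[5]=1
(3, 5): arr[3]=4 > arr[5]=1
(4, 5): arr[4]=13 > arr[5]=1

Total inversions: 11

The array has 11 inversion(s): (0,1), (0,2), (0,3), (0,4), (0,5), (1,2), (1,3), (1,5), (2,5), (3,5), (4,5). Each pair (i,j) satisfies i < j and arr[i] > arr[j].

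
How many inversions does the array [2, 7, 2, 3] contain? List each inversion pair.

Finding inversions in [2, 7, 2, 3]:

(1, 2): arr[1]=7 > arr[2]=2
(1, 3): arr[1]=7 > arr[3]=3

Total inversions: 2

The array has 2 inversion(s): (1,2), (1,3). Each pair (i,j) satisfies i < j and arr[i] > arr[j].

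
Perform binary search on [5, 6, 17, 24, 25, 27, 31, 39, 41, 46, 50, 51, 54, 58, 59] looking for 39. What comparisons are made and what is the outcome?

Binary search for 39 in [5, 6, 17, 24, 25, 27, 31, 39, 41, 46, 50, 51, 54, 58, 59]:

lo=0, hi=14, mid=7, arr[mid]=39 -> Found target at index 7!

Binary search finds 39 at index 7 after 1 comparisons. The search repeatedly halves the search space by comparing with the middle element.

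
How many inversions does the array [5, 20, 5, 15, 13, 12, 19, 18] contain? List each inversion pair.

Finding inversions in [5, 20, 5, 15, 13, 12, 19, 18]:

(1, 2): arr[1]=20 > arr[2]=5
(1, 3): arr[1]=20 > arr[3]=15
(1, 4): arr[1]=20 > arr[4]=13
(1, 5): arr[1]=20 > arr[5]=12
(1, 6): arr[1]=20 > arr[6]=19
(1, 7): arr[1]=20 > arr[7]=18
(3, 4): arr[3]=15 > arr[4]=13
(3, 5): arr[3]=15 > arr[5]=12
(4, 5): arr[4]=13 > arr[5]=12
(6, 7): arr[6]=19 > arr[7]=18

Total inversions: 10

The array has 10 inversion(s): (1,2), (1,3), (1,4), (1,5), (1,6), (1,7), (3,4), (3,5), (4,5), (6,7). Each pair (i,j) satisfies i < j and arr[i] > arr[j].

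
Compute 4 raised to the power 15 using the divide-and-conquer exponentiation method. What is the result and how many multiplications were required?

Computing 4^15 by squaring (build up from 4^1; each line after the first costs one multiplication):

4^1 = 4
4^2 = (4^1)^2 = 4^2 = 16
4^3 = 4 * 4^2 = 4 * 16 = 64
4^6 = (4^3)^2 = 64^2 = 4096
4^7 = 4 * 4^6 = 4 * 4096 = 16384
4^14 = (4^7)^2 = 16384^2 = 268435456
4^15 = 4 * 4^14 = 4 * 268435456 = 1073741824

Result: 1073741824
Multiplications needed: 6 (6 lines after 4^1)

4^15 = 1073741824. Using exponentiation by squaring, this requires 6 multiplications. The key idea: if the exponent is even, square the half-power; if odd, multiply by the base once.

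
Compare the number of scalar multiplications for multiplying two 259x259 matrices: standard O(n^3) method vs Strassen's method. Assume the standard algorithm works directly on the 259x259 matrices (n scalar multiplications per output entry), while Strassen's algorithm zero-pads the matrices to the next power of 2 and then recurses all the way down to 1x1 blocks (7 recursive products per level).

Matrix multiplication for 259x259 matrices:

Strassen's algorithm requires power-of-2 dimensions. Pad 259x259 to 512x512 (next power of 2).

Standard algorithm: 259^3 = 17373979 multiplications
Strassen's algorithm: 7^(log2(512)) = 7^9 = 40353607 multiplications
Difference: 17373979 - 40353607 = -22979628 (Strassen uses MORE here due to padding overhead — for small or just-over-power-of-2 n, padding can outweigh the per-level savings)

Standard: 17373979 multiplications (259^3). Strassen: 40353607 multiplications (7^9, after padding to 512x512). Strassen reduces 8 recursive multiplications to 7 at each level.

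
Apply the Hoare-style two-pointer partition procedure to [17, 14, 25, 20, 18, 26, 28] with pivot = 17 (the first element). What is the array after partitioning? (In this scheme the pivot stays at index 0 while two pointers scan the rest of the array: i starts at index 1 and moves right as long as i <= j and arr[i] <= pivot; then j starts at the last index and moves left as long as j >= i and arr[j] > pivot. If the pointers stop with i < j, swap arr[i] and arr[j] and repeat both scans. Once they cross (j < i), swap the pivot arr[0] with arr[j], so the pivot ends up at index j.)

Hoare-style two-pointer partition with pivot = 17:

Initial array: [17, 14, 25, 20, 18, 26, 28]

Pointers start at i = 1, j = 6.
i ends at 2, j ends at 1: the pointers have crossed (j < i), so scanning stops.

Swap pivot arr[0] with arr[1] to place pivot at position 1: [14, 17, 25, 20, 18, 26, 28]
Pivot position: 1

After partitioning with pivot 17, the array becomes [14, 17, 25, 20, 18, 26, 28]. The pivot is placed at index 1. All elements to the left of the pivot are <= 17, and all elements to the right are > 17.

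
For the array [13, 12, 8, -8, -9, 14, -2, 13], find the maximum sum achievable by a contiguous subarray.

Using Kadane's algorithm on [13, 12, 8, -8, -9, 14, -2, 13]:

Scanning through the array:
Position 1 (value 12): max_ending_here = 25, max_so_far = 25
Position 2 (value 8): max_ending_here = 33, max_so_far = 33
Position 3 (value -8): max_ending_here = 25, max_so_far = 33
Position 4 (value -9): max_ending_here = 16, max_so_far = 33
Position 5 (value 14): max_ending_here = 30, max_so_far = 33
Position 6 (value -2): max_ending_here = 28, max_so_far = 33
Position 7 (value 13): max_ending_here = 41, max_so_far = 41

Maximum subarray: [13, 12, 8, -8, -9, 14, -2, 13]
Maximum sum: 41

The maximum subarray is [13, 12, 8, -8, -9, 14, -2, 13] with sum 41. This subarray runs from index 0 to index 7.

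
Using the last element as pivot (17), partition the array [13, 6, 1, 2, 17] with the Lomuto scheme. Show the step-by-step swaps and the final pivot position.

Lomuto partition with pivot = 17:

Initial array: [13, 6, 1, 2, 17]

arr[0]=13 <= 17: swap with position 0, array becomes [13, 6, 1, 2, 17]
arr[1]=6 <= 17: swap with position 1, array becomes [13, 6, 1, 2, 17]
arr[2]=1 <= 17: swap with position 2, array becomes [13, 6, 1, 2, 17]
arr[3]=2 <= 17: swap with position 3, array becomes [13, 6, 1, 2, 17]

Place pivot at position 4: [13, 6, 1, 2, 17]
Pivot position: 4

After partitioning with pivot 17, the array becomes [13, 6, 1, 2, 17]. The pivot is placed at index 4. All elements to the left of the pivot are <= 17, and all elements to the right are > 17.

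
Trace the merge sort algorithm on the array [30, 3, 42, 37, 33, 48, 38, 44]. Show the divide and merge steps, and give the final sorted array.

Merge sort trace:

Split: [30, 3, 42, 37, 33, 48, 38, 44] -> [30, 3, 42, 37] and [33, 48, 38, 44]
  Split: [30, 3, 42, 37] -> [30, 3] and [42, 37]
    Split: [30, 3] -> [30] and [3]
    Merge: [30] + [3] -> [3, 30]
    Split: [42, 37] -> [42] and [37]
    Merge: [42] + [37] -> [37, 42]
  Merge: [3, 30] + [37, 42] -> [3, 30, 37, 42]
  Split: [33, 48, 38, 44] -> [33, 48] and [38, 44]
    Split: [33, 48] -> [33] and [48]
    Merge: [33] + [48] -> [33, 48]
    Split: [38, 44] -> [38] and [44]
    Merge: [38] + [44] -> [38, 44]
  Merge: [33, 48] + [38, 44] -> [33, 38, 44, 48]
Merge: [3, 30, 37, 42] + [33, 38, 44, 48] -> [3, 30, 33, 37, 38, 42, 44, 48]

Final sorted array: [3, 30, 33, 37, 38, 42, 44, 48]

The merge sort proceeds by recursively splitting the array and merging sorted halves.
After all merges, the sorted array is [3, 30, 33, 37, 38, 42, 44, 48].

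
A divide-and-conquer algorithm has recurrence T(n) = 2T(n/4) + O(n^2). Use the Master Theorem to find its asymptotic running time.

Master Theorem for T(n) = 2T(n/4) + O(n^2):

a = 2, b = 4, c = 2
log_b(a) = log_4(2) = 0.5000

Case 3: c = 2 > log_4(2) = 0.5000
T(n) = O(n^2) = O(n^2)

For T(n) = 2T(n/4) + O(n^2): log_4(2) = 0.5000. This is Case 3 of the Master Theorem (c > log_b(a), work dominated by root), giving O(n^2).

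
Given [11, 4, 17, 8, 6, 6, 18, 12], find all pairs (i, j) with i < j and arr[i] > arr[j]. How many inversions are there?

Finding inversions in [11, 4, 17, 8, 6, 6, 18, 12]:

(0, 1): arr[0]=11 > arr[1]=4
(0, 3): arr[0]=11 > arr[3]=8
(0, 4): arr[0]=11 > arr[4]=6
(0, 5): arr[0]=11 > arr[5]=6
(2, 3): arr[2]=17 > arr[3]=8
(2, 4): arr[2]=17 > arr[4]=6
(2, 5): arr[2]=17 > arr[5]=6
(2, 7): arr[2]=17 > arr[7]=12
(3, 4): arr[3]=8 > arr[4]=6
(3, 5): arr[3]=8 > arr[5]=6
(6, 7): arr[6]=18 > arr[7]=12

Total inversions: 11

The array has 11 inversion(s): (0,1), (0,3), (0,4), (0,5), (2,3), (2,4), (2,5), (2,7), (3,4), (3,5), (6,7). Each pair (i,j) satisfies i < j and arr[i] > arr[j].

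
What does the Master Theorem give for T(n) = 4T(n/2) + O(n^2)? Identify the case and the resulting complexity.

Master Theorem for T(n) = 4T(n/2) + O(n^2):

a = 4, b = 2, c = 2
log_b(a) = log_2(4) = 2.0000

Case 2: c = 2 = log_2(4) = 2.0000
T(n) = O(n^2 log n) = O(n^2 log n)

For T(n) = 4T(n/2) + O(n^2): log_2(4) = 2.0000. This is Case 2 of the Master Theorem (c = log_b(a), equal work at all levels), giving O(n^2 log n).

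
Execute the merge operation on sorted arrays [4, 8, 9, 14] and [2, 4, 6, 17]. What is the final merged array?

Merging process:

Compare 4 vs 2: take 2 from right. Merged: [2]
Compare 4 vs 4: take 4 from left. Merged: [2, 4]
Compare 8 vs 4: take 4 from right. Merged: [2, 4, 4]
Compare 8 vs 6: take 6 from right. Merged: [2, 4, 4, 6]
Compare 8 vs 17: take 8 from left. Merged: [2, 4, 4, 6, 8]
Compare 9 vs 17: take 9 from left. Merged: [2, 4, 4, 6, 8, 9]
Compare 14 vs 17: take 14 from left. Merged: [2, 4, 4, 6, 8, 9, 14]
Append remaining from right: [17]. Merged: [2, 4, 4, 6, 8, 9, 14, 17]

Final merged array: [2, 4, 4, 6, 8, 9, 14, 17]
Total comparisons: 7

The merged array is [2, 4, 4, 6, 8, 9, 14, 17], requiring 7 comparisons. The merge step runs in O(n) time where n is the total number of elements.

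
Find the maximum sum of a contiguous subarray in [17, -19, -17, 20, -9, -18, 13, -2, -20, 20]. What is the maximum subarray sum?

Using Kadane's algorithm on [17, -19, -17, 20, -9, -18, 13, -2, -20, 20]:

Scanning through the array:
Position 1 (value -19): max_ending_here = -2, max_so_far = 17
Position 2 (value -17): max_ending_here = -17, max_so_far = 17
Position 3 (value 20): max_ending_here = 20, max_so_far = 20
Position 4 (value -9): max_ending_here = 11, max_so_far = 20
Position 5 (value -18): max_ending_here = -7, max_so_far = 20
Position 6 (value 13): max_ending_here = 13, max_so_far = 20
Position 7 (value -2): max_ending_here = 11, max_so_far = 20
Position 8 (value -20): max_ending_here = -9, max_so_far = 20
Position 9 (value 20): max_ending_here = 20, max_so_far = 20

Maximum subarray: [20]
Maximum sum: 20

The maximum subarray is [20] with sum 20. This subarray runs from index 3 to index 3.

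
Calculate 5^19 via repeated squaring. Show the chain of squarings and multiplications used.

Computing 5^19 by squaring (build up from 5^1; each line after the first costs one multiplication):

5^1 = 5
5^2 = (5^1)^2 = 5^2 = 25
5^4 = (5^2)^2 = 25^2 = 625
5^8 = (5^4)^2 = 625^2 = 390625
5^9 = 5 * 5^8 = 5 * 390625 = 1953125
5^18 = (5^9)^2 = 1953125^2 = 3814697265625
5^19 = 5 * 5^18 = 5 * 3814697265625 = 19073486328125

Result: 19073486328125
Multiplications needed: 6 (6 lines after 5^1)

5^19 = 19073486328125. Using exponentiation by squaring, this requires 6 multiplications. The key idea: if the exponent is even, square the half-power; if odd, multiply by the base once.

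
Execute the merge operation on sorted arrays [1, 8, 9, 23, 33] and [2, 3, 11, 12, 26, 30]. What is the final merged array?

Merging process:

Compare 1 vs 2: take 1 from left. Merged: [1]
Compare 8 vs 2: take 2 from right. Merged: [1, 2]
Compare 8 vs 3: take 3 from right. Merged: [1, 2, 3]
Compare 8 vs 11: take 8 from left. Merged: [1, 2, 3, 8]
Compare 9 vs 11: take 9 from left. Merged: [1, 2, 3, 8, 9]
Compare 23 vs 11: take 11 from right. Merged: [1, 2, 3, 8, 9, 11]
Compare 23 vs 12: take 12 from right. Merged: [1, 2, 3, 8, 9, 11, 12]
Compare 23 vs 26: take 23 from left. Merged: [1, 2, 3, 8, 9, 11, 12, 23]
Compare 33 vs 26: take 26 from right. Merged: [1, 2, 3, 8, 9, 11, 12, 23, 26]
Compare 33 vs 30: take 30 from right. Merged: [1, 2, 3, 8, 9, 11, 12, 23, 26, 30]
Append remaining from left: [33]. Merged: [1, 2, 3, 8, 9, 11, 12, 23, 26, 30, 33]

Final merged array: [1, 2, 3, 8, 9, 11, 12, 23, 26, 30, 33]
Total comparisons: 10

The merged array is [1, 2, 3, 8, 9, 11, 12, 23, 26, 30, 33], requiring 10 comparisons. The merge step runs in O(n) time where n is the total number of elements.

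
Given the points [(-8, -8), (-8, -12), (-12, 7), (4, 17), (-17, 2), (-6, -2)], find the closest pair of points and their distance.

Computing all pairwise distances among 6 points:

d((-8, -8), (-8, -12)) = 4.0 <-- minimum
d((-8, -8), (-12, 7)) = 15.5242
d((-8, -8), (4, 17)) = 27.7308
d((-8, -8), (-17, 2)) = 13.4536
d((-8, -8), (-6, -2)) = 6.3246
d((-8, -12), (-12, 7)) = 19.4165
d((-8, -12), (4, 17)) = 31.3847
d((-8, -12), (-17, 2)) = 16.6433
d((-8, -12), (-6, -2)) = 10.198
d((-12, 7), (4, 17)) = 18.868
d((-12, 7), (-17, 2)) = 7.0711
d((-12, 7), (-6, -2)) = 10.8167
d((4, 17), (-17, 2)) = 25.807
d((4, 17), (-6, -2)) = 21.4709
d((-17, 2), (-6, -2)) = 11.7047

Closest pair: (-8, -8) and (-8, -12) with distance 4.0

The closest pair is (-8, -8) and (-8, -12) with Euclidean distance 4.0. For 6 points, brute-force pairwise comparison is shown above. For large n, the divide-and-conquer algorithm (sort by x, recurse on halves, check the dividing strip) achieves O(n log n).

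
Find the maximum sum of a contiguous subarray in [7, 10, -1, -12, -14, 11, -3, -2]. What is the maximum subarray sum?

Using Kadane's algorithm on [7, 10, -1, -12, -14, 11, -3, -2]:

Scanning through the array:
Position 1 (value 10): max_ending_here = 17, max_so_far = 17
Position 2 (value -1): max_ending_here = 16, max_so_far = 17
Position 3 (value -12): max_ending_here = 4, max_so_far = 17
Position 4 (value -14): max_ending_here = -10, max_so_far = 17
Position 5 (value 11): max_ending_here = 11, max_so_far = 17
Position 6 (value -3): max_ending_here = 8, max_so_far = 17
Position 7 (value -2): max_ending_here = 6, max_so_far = 17

Maximum subarray: [7, 10]
Maximum sum: 17

The maximum subarray is [7, 10] with sum 17. This subarray runs from index 0 to index 1.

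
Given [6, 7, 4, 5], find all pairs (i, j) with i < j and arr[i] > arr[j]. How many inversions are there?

Finding inversions in [6, 7, 4, 5]:

(0, 2): arr[0]=6 > arr[2]=4
(0, 3): arr[0]=6 > arr[3]=5
(1, 2): arr[1]=7 > arr[2]=4
(1, 3): arr[1]=7 > arr[3]=5

Total inversions: 4

The array has 4 inversion(s): (0,2), (0,3), (1,2), (1,3). Each pair (i,j) satisfies i < j and arr[i] > arr[j].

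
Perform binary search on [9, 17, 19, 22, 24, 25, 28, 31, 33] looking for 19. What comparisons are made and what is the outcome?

Binary search for 19 in [9, 17, 19, 22, 24, 25, 28, 31, 33]:

lo=0, hi=8, mid=4, arr[mid]=24 -> 24 > 19, search left half
lo=0, hi=3, mid=1, arr[mid]=17 -> 17 < 19, search right half
lo=2, hi=3, mid=2, arr[mid]=19 -> Found target at index 2!

Binary search finds 19 at index 2 after 3 comparisons. The search repeatedly halves the search space by comparing with the middle element.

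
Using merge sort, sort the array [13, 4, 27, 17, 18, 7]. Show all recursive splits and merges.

Merge sort trace:

Split: [13, 4, 27, 17, 18, 7] -> [13, 4, 27] and [17, 18, 7]
  Split: [13, 4, 27] -> [13] and [4, 27]
    Split: [4, 27] -> [4] and [27]
    Merge: [4] + [27] -> [4, 27]
  Merge: [13] + [4, 27] -> [4, 13, 27]
  Split: [17, 18, 7] -> [17] and [18, 7]
    Split: [18, 7] -> [18] and [7]
    Merge: [18] + [7] -> [7, 18]
  Merge: [17] + [7, 18] -> [7, 17, 18]
Merge: [4, 13, 27] + [7, 17, 18] -> [4, 7, 13, 17, 18, 27]

Final sorted array: [4, 7, 13, 17, 18, 27]

The merge sort proceeds by recursively splitting the array and merging sorted halves.
After all merges, the sorted array is [4, 7, 13, 17, 18, 27].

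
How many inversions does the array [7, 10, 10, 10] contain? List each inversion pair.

Finding inversions in [7, 10, 10, 10]:


Total inversions: 0

The array has 0 inversions. It is already sorted.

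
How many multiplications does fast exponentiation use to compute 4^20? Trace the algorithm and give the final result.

Computing 4^20 by squaring (build up from 4^1; each line after the first costs one multiplication):

4^1 = 4
4^2 = (4^1)^2 = 4^2 = 16
4^4 = (4^2)^2 = 16^2 = 256
4^5 = 4 * 4^4 = 4 * 256 = 1024
4^10 = (4^5)^2 = 1024^2 = 1048576
4^20 = (4^10)^2 = 1048576^2 = 1099511627776

Result: 1099511627776
Multiplications needed: 5 (5 lines after 4^1)

4^20 = 1099511627776. Using exponentiation by squaring, this requires 5 multiplications. The key idea: if the exponent is even, square the half-power; if odd, multiply by the base once.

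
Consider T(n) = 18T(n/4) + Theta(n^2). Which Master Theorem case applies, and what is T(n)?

Master Theorem for T(n) = 18T(n/4) + O(n^2):

a = 18, b = 4, c = 2
log_b(a) = log_4(18) = 2.0850

Case 1: c = 2 < log_4(18) = 2.0850
T(n) = O(n^(log_4 18))

For T(n) = 18T(n/4) + O(n^2): log_4(18) = 2.0850. This is Case 1 of the Master Theorem (c < log_b(a), work dominated by leaves), giving O(n^(log_4 18)).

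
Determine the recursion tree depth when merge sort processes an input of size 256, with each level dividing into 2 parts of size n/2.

For divide and conquer with division factor 2:

Problem sizes at each level:
Level 0: 256
Level 1: 128
Level 2: 64
Level 3: 32
Level 4: 16
Level 5: 8
Level 6: 4
Level 7: 2
Level 8: 1

The root is level 0 and the size-1 base case is level 8 (the tree spans levels 0 through 8, i.e. 9 levels counting the root), so the depth is the number of divisions: log_2(256) = 8

The recursion tree depth is log_2(256) = 8. At each level, the problem size is divided by 2, so it takes 8 divisions to reduce to a base case of size 1. The algorithm makes 2 recursive calls at each level.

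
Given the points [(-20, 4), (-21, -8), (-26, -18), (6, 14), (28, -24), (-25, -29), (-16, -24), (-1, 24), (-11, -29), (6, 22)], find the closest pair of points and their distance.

Computing all pairwise distances among 10 points:

d((-20, 4), (-21, -8)) = 12.0416
d((-20, 4), (-26, -18)) = 22.8035
d((-20, 4), (6, 14)) = 27.8568
d((-20, 4), (28, -24)) = 55.5698
d((-20, 4), (-25, -29)) = 33.3766
d((-20, 4), (-16, -24)) = 28.2843
d((-20, 4), (-1, 24)) = 27.5862
d((-20, 4), (-11, -29)) = 34.2053
d((-20, 4), (6, 22)) = 31.6228
d((-21, -8), (-26, -18)) = 11.1803
d((-21, -8), (6, 14)) = 34.8281
d((-21, -8), (28, -24)) = 51.5461
d((-21, -8), (-25, -29)) = 21.3776
d((-21, -8), (-16, -24)) = 16.7631
d((-21, -8), (-1, 24)) = 37.7359
d((-21, -8), (-11, -29)) = 23.2594
d((-21, -8), (6, 22)) = 40.3609
d((-26, -18), (6, 14)) = 45.2548
d((-26, -18), (28, -24)) = 54.3323
d((-26, -18), (-25, -29)) = 11.0454
d((-26, -18), (-16, -24)) = 11.6619
d((-26, -18), (-1, 24)) = 48.8774
d((-26, -18), (-11, -29)) = 18.6011
d((-26, -18), (6, 22)) = 51.225
d((6, 14), (28, -24)) = 43.909
d((6, 14), (-25, -29)) = 53.0094
d((6, 14), (-16, -24)) = 43.909
d((6, 14), (-1, 24)) = 12.2066
d((6, 14), (-11, -29)) = 46.2385
d((6, 14), (6, 22)) = 8.0
d((28, -24), (-25, -29)) = 53.2353
d((28, -24), (-16, -24)) = 44.0
d((28, -24), (-1, 24)) = 56.0803
d((28, -24), (-11, -29)) = 39.3192
d((28, -24), (6, 22)) = 50.9902
d((-25, -29), (-16, -24)) = 10.2956
d((-25, -29), (-1, 24)) = 58.1808
d((-25, -29), (-11, -29)) = 14.0
d((-25, -29), (6, 22)) = 59.6825
d((-16, -24), (-1, 24)) = 50.2892
d((-16, -24), (-11, -29)) = 7.0711 <-- minimum
d((-16, -24), (6, 22)) = 50.9902
d((-1, 24), (-11, -29)) = 53.9351
d((-1, 24), (6, 22)) = 7.2801
d((-11, -29), (6, 22)) = 53.7587

Closest pair: (-16, -24) and (-11, -29) with distance 7.0711

The closest pair is (-16, -24) and (-11, -29) with Euclidean distance 7.0711. For 10 points, brute-force pairwise comparison is shown above. For large n, the divide-and-conquer algorithm (sort by x, recurse on halves, check the dividing strip) achieves O(n log n).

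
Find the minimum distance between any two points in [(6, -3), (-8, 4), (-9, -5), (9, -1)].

Computing all pairwise distances among 4 points:

d((6, -3), (-8, 4)) = 15.6525
d((6, -3), (-9, -5)) = 15.1327
d((6, -3), (9, -1)) = 3.6056 <-- minimum
d((-8, 4), (-9, -5)) = 9.0554
d((-8, 4), (9, -1)) = 17.72
d((-9, -5), (9, -1)) = 18.4391

Closest pair: (6, -3) and (9, -1) with distance 3.6056

The closest pair is (6, -3) and (9, -1) with Euclidean distance 3.6056. For 4 points, brute-force pairwise comparison is shown above. For large n, the divide-and-conquer algorithm (sort by x, recurse on halves, check the dividing strip) achieves O(n log n).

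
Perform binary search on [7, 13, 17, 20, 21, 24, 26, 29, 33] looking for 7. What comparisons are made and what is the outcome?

Binary search for 7 in [7, 13, 17, 20, 21, 24, 26, 29, 33]:

lo=0, hi=8, mid=4, arr[mid]=21 -> 21 > 7, search left half
lo=0, hi=3, mid=1, arr[mid]=13 -> 13 > 7, search left half
lo=0, hi=0, mid=0, arr[mid]=7 -> Found target at index 0!

Binary search finds 7 at index 0 after 3 comparisons. The search repeatedly halves the search space by comparing with the middle element.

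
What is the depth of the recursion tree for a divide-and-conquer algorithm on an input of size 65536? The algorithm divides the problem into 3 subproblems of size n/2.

For divide and conquer with division factor 2:

Problem sizes at each level:
Level 0: 65536
Level 1: 32768
Level 2: 16384
Level 3: 8192
Level 4: 4096
Level 5: 2048
Level 6: 1024
Level 7: 512
Level 8: 256
Level 9: 128
Level 10: 64
Level 11: 32
Level 12: 16
Level 13: 8
Level 14: 4
Level 15: 2
Level 16: 1

The root is level 0 and the size-1 base case is level 16 (the tree spans levels 0 through 16, i.e. 17 levels counting the root), so the depth is the number of divisions: log_2(65536) = 16

The recursion tree depth is log_2(65536) = 16. At each level, the problem size is divided by 2, so it takes 16 divisions to reduce to a base case of size 1. The algorithm makes 3 recursive calls at each level.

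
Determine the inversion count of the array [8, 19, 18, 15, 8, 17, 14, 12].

Finding inversions in [8, 19, 18, 15, 8, 17, 14, 12]:

(1, 2): arr[1]=19 > arr[2]=18
(1, 3): arr[1]=19 > arr[3]=15
(1, 4): arr[1]=19 > arr[4]=8
(1, 5): arr[1]=19 > arr[5]=17
(1, 6): arr[1]=19 > arr[6]=14
(1, 7): arr[1]=19 > arr[7]=12
(2, 3): arr[2]=18 > arr[3]=15
(2, 4): arr[2]=18 > arr[4]=8
(2, 5): arr[2]=18 > arr[5]=17
(2, 6): arr[2]=18 > arr[6]=14
(2, 7): arr[2]=18 > arr[7]=12
(3, 4): arr[3]=15 > arr[4]=8
(3, 6): arr[3]=15 > arr[6]=14
(3, 7): arr[3]=15 > arr[7]=12
(5, 6): arr[5]=17 > arr[6]=14
(5, 7): arr[5]=17 > arr[7]=12
(6, 7): arr[6]=14 > arr[7]=12

Total inversions: 17

The array has 17 inversion(s): (1,2), (1,3), (1,4), (1,5), (1,6), (1,7), (2,3), (2,4), (2,5), (2,6), (2,7), (3,4), (3,6), (3,7), (5,6), (5,7), (6,7). Each pair (i,j) satisfies i < j and arr[i] > arr[j].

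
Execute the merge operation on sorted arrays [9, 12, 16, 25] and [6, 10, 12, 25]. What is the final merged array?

Merging process:

Compare 9 vs 6: take 6 from right. Merged: [6]
Compare 9 vs 10: take 9 from left. Merged: [6, 9]
Compare 12 vs 10: take 10 from right. Merged: [6, 9, 10]
Compare 12 vs 12: take 12 from left. Merged: [6, 9, 10, 12]
Compare 16 vs 12: take 12 from right. Merged: [6, 9, 10, 12, 12]
Compare 16 vs 25: take 16 from left. Merged: [6, 9, 10, 12, 12, 16]
Compare 25 vs 25: take 25 from left. Merged: [6, 9, 10, 12, 12, 16, 25]
Append remaining from right: [25]. Merged: [6, 9, 10, 12, 12, 16, 25, 25]

Final merged array: [6, 9, 10, 12, 12, 16, 25, 25]
Total comparisons: 7

The merged array is [6, 9, 10, 12, 12, 16, 25, 25], requiring 7 comparisons. The merge step runs in O(n) time where n is the total number of elements.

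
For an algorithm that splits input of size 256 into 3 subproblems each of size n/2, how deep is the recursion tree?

For divide and conquer with division factor 2:

Problem sizes at each level:
Level 0: 256
Level 1: 128
Level 2: 64
Level 3: 32
Level 4: 16
Level 5: 8
Level 6: 4
Level 7: 2
Level 8: 1

The root is level 0 and the size-1 base case is level 8 (the tree spans levels 0 through 8, i.e. 9 levels counting the root), so the depth is the number of divisions: log_2(256) = 8

The recursion tree depth is log_2(256) = 8. At each level, the problem size is divided by 2, so it takes 8 divisions to reduce to a base case of size 1. The algorithm makes 3 recursive calls at each level.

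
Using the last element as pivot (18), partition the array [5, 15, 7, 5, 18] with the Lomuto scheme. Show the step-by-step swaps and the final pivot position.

Lomuto partition with pivot = 18:

Initial array: [5, 15, 7, 5, 18]

arr[0]=5 <= 18: swap with position 0, array becomes [5, 15, 7, 5, 18]
arr[1]=15 <= 18: swap with position 1, array becomes [5, 15, 7, 5, 18]
arr[2]=7 <= 18: swap with position 2, array becomes [5, 15, 7, 5, 18]
arr[3]=5 <= 18: swap with position 3, array becomes [5, 15, 7, 5, 18]

Place pivot at position 4: [5, 15, 7, 5, 18]
Pivot position: 4

After partitioning with pivot 18, the array becomes [5, 15, 7, 5, 18]. The pivot is placed at index 4. All elements to the left of the pivot are <= 18, and all elements to the right are > 18.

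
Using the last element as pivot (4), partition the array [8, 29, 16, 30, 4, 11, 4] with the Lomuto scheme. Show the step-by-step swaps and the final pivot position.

Lomuto partition with pivot = 4:

Initial array: [8, 29, 16, 30, 4, 11, 4]

arr[0]=8 > 4: no swap
arr[1]=29 > 4: no swap
arr[2]=16 > 4: no swap
arr[3]=30 > 4: no swap
arr[4]=4 <= 4: swap with position 0, array becomes [4, 29, 16, 30, 8, 11, 4]
arr[5]=11 > 4: no swap

Place pivot at position 1: [4, 4, 16, 30, 8, 11, 29]
Pivot position: 1

After partitioning with pivot 4, the array becomes [4, 4, 16, 30, 8, 11, 29]. The pivot is placed at index 1. All elements to the left of the pivot are <= 4, and all elements to the right are > 4.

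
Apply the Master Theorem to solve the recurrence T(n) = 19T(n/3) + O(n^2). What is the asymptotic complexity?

Master Theorem for T(n) = 19T(n/3) + O(n^2):

a = 19, b = 3, c = 2
log_b(a) = log_3(19) = 2.6801

Case 1: c = 2 < log_3(19) = 2.6801
T(n) = O(n^(log_3 19))

For T(n) = 19T(n/3) + O(n^2): log_3(19) = 2.6801. This is Case 1 of the Master Theorem (c < log_b(a), work dominated by leaves), giving O(n^(log_3 19)).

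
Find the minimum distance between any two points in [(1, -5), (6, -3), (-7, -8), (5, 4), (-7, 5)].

Computing all pairwise distances among 5 points:

d((1, -5), (6, -3)) = 5.3852 <-- minimum
d((1, -5), (-7, -8)) = 8.544
d((1, -5), (5, 4)) = 9.8489
d((1, -5), (-7, 5)) = 12.8062
d((6, -3), (-7, -8)) = 13.9284
d((6, -3), (5, 4)) = 7.0711
d((6, -3), (-7, 5)) = 15.2643
d((-7, -8), (5, 4)) = 16.9706
d((-7, -8), (-7, 5)) = 13.0
d((5, 4), (-7, 5)) = 12.0416

Closest pair: (1, -5) and (6, -3) with distance 5.3852

The closest pair is (1, -5) and (6, -3) with Euclidean distance 5.3852. For 5 points, brute-force pairwise comparison is shown above. For large n, the divide-and-conquer algorithm (sort by x, recurse on halves, check the dividing strip) achieves O(n log n).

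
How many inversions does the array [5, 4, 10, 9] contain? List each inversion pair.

Finding inversions in [5, 4, 10, 9]:

(0, 1): arr[0]=5 > arr[1]=4
(2, 3): arr[2]=10 > arr[3]=9

Total inversions: 2

The array has 2 inversion(s): (0,1), (2,3). Each pair (i,j) satisfies i < j and arr[i] > arr[j].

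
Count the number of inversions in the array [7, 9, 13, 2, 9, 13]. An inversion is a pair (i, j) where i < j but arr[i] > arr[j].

Finding inversions in [7, 9, 13, 2, 9, 13]:

(0, 3): arr[0]=7 > arr[3]=2
(1, 3): arr[1]=9 > arr[3]=2
(2, 3): arr[2]=13 > arr[3]=2
(2, 4): arr[2]=13 > arr[4]=9

Total inversions: 4

The array has 4 inversion(s): (0,3), (1,3), (2,3), (2,4). Each pair (i,j) satisfies i < j and arr[i] > arr[j].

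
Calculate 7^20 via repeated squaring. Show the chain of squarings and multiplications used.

Computing 7^20 by squaring (build up from 7^1; each line after the first costs one multiplication):

7^1 = 7
7^2 = (7^1)^2 = 7^2 = 49
7^4 = (7^2)^2 = 49^2 = 2401
7^5 = 7 * 7^4 = 7 * 2401 = 16807
7^10 = (7^5)^2 = 16807^2 = 282475249
7^20 = (7^10)^2 = 282475249^2 = 79792266297612001

Result: 79792266297612001
Multiplications needed: 5 (5 lines after 7^1)

7^20 = 79792266297612001. Using exponentiation by squaring, this requires 5 multiplications. The key idea: if the exponent is even, square the half-power; if odd, multiply by the base once.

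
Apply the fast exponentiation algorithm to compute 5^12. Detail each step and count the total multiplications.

Computing 5^12 by squaring (build up from 5^1; each line after the first costs one multiplication):

5^1 = 5
5^2 = (5^1)^2 = 5^2 = 25
5^3 = 5 * 5^2 = 5 * 25 = 125
5^6 = (5^3)^2 = 125^2 = 15625
5^12 = (5^6)^2 = 15625^2 = 244140625

Result: 244140625
Multiplications needed: 4 (4 lines after 5^1)

5^12 = 244140625. Using exponentiation by squaring, this requires 4 multiplications. The key idea: if the exponent is even, square the half-power; if odd, multiply by the base once.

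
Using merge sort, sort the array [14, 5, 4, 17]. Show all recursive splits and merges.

Merge sort trace:

Split: [14, 5, 4, 17] -> [14, 5] and [4, 17]
  Split: [14, 5] -> [14] and [5]
  Merge: [14] + [5] -> [5, 14]
  Split: [4, 17] -> [4] and [17]
  Merge: [4] + [17] -> [4, 17]
Merge: [5, 14] + [4, 17] -> [4, 5, 14, 17]

Final sorted array: [4, 5, 14, 17]

The merge sort proceeds by recursively splitting the array and merging sorted halves.
After all merges, the sorted array is [4, 5, 14, 17].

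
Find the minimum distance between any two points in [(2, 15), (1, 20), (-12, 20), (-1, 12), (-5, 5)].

Computing all pairwise distances among 5 points:

d((2, 15), (1, 20)) = 5.099
d((2, 15), (-12, 20)) = 14.8661
d((2, 15), (-1, 12)) = 4.2426 <-- minimum
d((2, 15), (-5, 5)) = 12.2066
d((1, 20), (-12, 20)) = 13.0
d((1, 20), (-1, 12)) = 8.2462
d((1, 20), (-5, 5)) = 16.1555
d((-12, 20), (-1, 12)) = 13.6015
d((-12, 20), (-5, 5)) = 16.5529
d((-1, 12), (-5, 5)) = 8.0623

Closest pair: (2, 15) and (-1, 12) with distance 4.2426

The closest pair is (2, 15) and (-1, 12) with Euclidean distance 4.2426. For 5 points, brute-force pairwise comparison is shown above. For large n, the divide-and-conquer algorithm (sort by x, recurse on halves, check the dividing strip) achieves O(n log n).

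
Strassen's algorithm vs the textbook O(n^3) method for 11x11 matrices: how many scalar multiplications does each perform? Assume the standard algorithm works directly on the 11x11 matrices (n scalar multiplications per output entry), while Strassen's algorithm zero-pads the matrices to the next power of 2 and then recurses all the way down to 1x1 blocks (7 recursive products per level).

Matrix multiplication for 11x11 matrices:

Strassen's algorithm requires power-of-2 dimensions. Pad 11x11 to 16x16 (next power of 2).

Standard algorithm: 11^3 = 1331 multiplications
Strassen's algorithm: 7^(log2(16)) = 7^4 = 2401 multiplications
Difference: 1331 - 2401 = -1070 (Strassen uses MORE here due to padding overhead — for small or just-over-power-of-2 n, padding can outweigh the per-level savings)

Standard: 1331 multiplications (11^3). Strassen: 2401 multiplications (7^4, after padding to 16x16). Strassen reduces 8 recursive multiplications to 7 at each level.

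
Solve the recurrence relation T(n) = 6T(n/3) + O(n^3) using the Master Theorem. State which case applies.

Master Theorem for T(n) = 6T(n/3) + O(n^3):

a = 6, b = 3, c = 3
log_b(a) = log_3(6) = 1.6309

Case 3: c = 3 > log_3(6) = 1.6309
T(n) = O(n^3) = O(n^3)

For T(n) = 6T(n/3) + O(n^3): log_3(6) = 1.6309. This is Case 3 of the Master Theorem (c > log_b(a), work dominated by root), giving O(n^3).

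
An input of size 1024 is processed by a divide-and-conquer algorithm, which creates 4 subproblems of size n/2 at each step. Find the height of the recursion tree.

For divide and conquer with division factor 2:

Problem sizes at each level:
Level 0: 1024
Level 1: 512
Level 2: 256
Level 3: 128
Level 4: 64
Level 5: 32
Level 6: 16
Level 7: 8
Level 8: 4
Level 9: 2
Level 10: 1

The root is level 0 and the size-1 base case is level 10 (the tree spans levels 0 through 10, i.e. 11 levels counting the root), so the depth is the number of divisions: log_2(1024) = 10

The recursion tree depth is log_2(1024) = 10. At each level, the problem size is divided by 2, so it takes 10 divisions to reduce to a base case of size 1. The algorithm makes 4 recursive calls at each level.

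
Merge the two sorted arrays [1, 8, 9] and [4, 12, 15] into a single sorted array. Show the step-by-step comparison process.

Merging process:

Compare 1 vs 4: take 1 from left. Merged: [1]
Compare 8 vs 4: take 4 from right. Merged: [1, 4]
Compare 8 vs 12: take 8 from left. Merged: [1, 4, 8]
Compare 9 vs 12: take 9 from left. Merged: [1, 4, 8, 9]
Append remaining from right: [12, 15]. Merged: [1, 4, 8, 9, 12, 15]

Final merged array: [1, 4, 8, 9, 12, 15]
Total comparisons: 4

The merged array is [1, 4, 8, 9, 12, 15], requiring 4 comparisons. The merge step runs in O(n) time where n is the total number of elements.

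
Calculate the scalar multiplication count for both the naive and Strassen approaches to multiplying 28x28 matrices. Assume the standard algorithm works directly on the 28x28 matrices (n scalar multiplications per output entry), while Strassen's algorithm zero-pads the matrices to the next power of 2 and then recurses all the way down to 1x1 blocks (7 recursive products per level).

Matrix multiplication for 28x28 matrices:

Strassen's algorithm requires power-of-2 dimensions. Pad 28x28 to 32x32 (next power of 2).

Standard algorithm: 28^3 = 21952 multiplications
Strassen's algorithm: 7^(log2(32)) = 7^5 = 16807 multiplications
Savings: 21952 - 16807 = 5145 multiplications

Standard: 21952 multiplications (28^3). Strassen: 16807 multiplications (7^5, after padding to 32x32). Strassen reduces 8 recursive multiplications to 7 at each level.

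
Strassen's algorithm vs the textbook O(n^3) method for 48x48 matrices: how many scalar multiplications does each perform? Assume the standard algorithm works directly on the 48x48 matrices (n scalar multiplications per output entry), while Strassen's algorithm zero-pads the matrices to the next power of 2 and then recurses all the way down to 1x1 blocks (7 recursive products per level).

Matrix multiplication for 48x48 matrices:

Strassen's algorithm requires power-of-2 dimensions. Pad 48x48 to 64x64 (next power of 2).

Standard algorithm: 48^3 = 110592 multiplications
Strassen's algorithm: 7^(log2(64)) = 7^6 = 117649 multiplications
Difference: 110592 - 117649 = -7057 (Strassen uses MORE here due to padding overhead — for small or just-over-power-of-2 n, padding can outweigh the per-level savings)

Standard: 110592 multiplications (48^3). Strassen: 117649 multiplications (7^6, after padding to 64x64). Strassen reduces 8 recursive multiplications to 7 at each level.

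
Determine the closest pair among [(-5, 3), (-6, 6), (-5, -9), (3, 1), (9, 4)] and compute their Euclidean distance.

Computing all pairwise distances among 5 points:

d((-5, 3), (-6, 6)) = 3.1623 <-- minimum
d((-5, 3), (-5, -9)) = 12.0
d((-5, 3), (3, 1)) = 8.2462
d((-5, 3), (9, 4)) = 14.0357
d((-6, 6), (-5, -9)) = 15.0333
d((-6, 6), (3, 1)) = 10.2956
d((-6, 6), (9, 4)) = 15.1327
d((-5, -9), (3, 1)) = 12.8062
d((-5, -9), (9, 4)) = 19.105
d((3, 1), (9, 4)) = 6.7082

Closest pair: (-5, 3) and (-6, 6) with distance 3.1623

The closest pair is (-5, 3) and (-6, 6) with Euclidean distance 3.1623. For 5 points, brute-force pairwise comparison is shown above. For large n, the divide-and-conquer algorithm (sort by x, recurse on halves, check the dividing strip) achieves O(n log n).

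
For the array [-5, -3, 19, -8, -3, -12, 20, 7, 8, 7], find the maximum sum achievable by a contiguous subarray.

Using Kadane's algorithm on [-5, -3, 19, -8, -3, -12, 20, 7, 8, 7]:

Scanning through the array:
Position 1 (value -3): max_ending_here = -3, max_so_far = -3
Position 2 (value 19): max_ending_here = 19, max_so_far = 19
Position 3 (value -8): max_ending_here = 11, max_so_far = 19
Position 4 (value -3): max_ending_here = 8, max_so_far = 19
Position 5 (value -12): max_ending_here = -4, max_so_far = 19
Position 6 (value 20): max_ending_here = 20, max_so_far = 20
Position 7 (value 7): max_ending_here = 27, max_so_far = 27
Position 8 (value 8): max_ending_here = 35, max_so_far = 35
Position 9 (value 7): max_ending_here = 42, max_so_far = 42

Maximum subarray: [20, 7, 8, 7]
Maximum sum: 42

The maximum subarray is [20, 7, 8, 7] with sum 42. This subarray runs from index 6 to index 9.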